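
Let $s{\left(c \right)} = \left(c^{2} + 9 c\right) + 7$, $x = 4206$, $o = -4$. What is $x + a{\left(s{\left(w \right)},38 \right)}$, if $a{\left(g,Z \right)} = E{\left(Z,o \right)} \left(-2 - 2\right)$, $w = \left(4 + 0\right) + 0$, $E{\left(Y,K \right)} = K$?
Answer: $4222$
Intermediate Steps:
$w = 4$ ($w = 4 + 0 = 4$)
$s{\left(c \right)} = 7 + c^{2} + 9 c$
$a{\left(g,Z \right)} = 16$ ($a{\left(g,Z \right)} = - 4 \left(-2 - 2\right) = \left(-4\right) \left(-4\right) = 16$)
$x + a{\left(s{\left(w \right)},38 \right)} = 4206 + 16 = 4222$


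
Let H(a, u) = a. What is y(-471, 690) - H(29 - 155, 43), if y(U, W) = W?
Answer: 816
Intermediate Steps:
y(-471, 690) - H(29 - 155, 43) = 690 - (29 - 155) = 690 - 1*(-126) = 690 + 126 = 816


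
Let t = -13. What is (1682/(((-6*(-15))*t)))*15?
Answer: -841/39 ≈ -21.564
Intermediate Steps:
(1682/(((-6*(-15))*t)))*15 = (1682/((-6*(-15)*(-13))))*15 = (1682/((90*(-13))))*15 = (1682/(-1170))*15 = (1682*(-1/1170))*15 = -841/585*15 = -841/39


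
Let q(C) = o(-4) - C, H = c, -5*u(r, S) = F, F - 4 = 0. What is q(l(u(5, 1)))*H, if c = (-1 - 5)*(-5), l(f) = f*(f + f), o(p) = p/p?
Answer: -42/5 ≈ -8.4000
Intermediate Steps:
F = 4 (F = 4 + 0 = 4)
o(p) = 1
u(r, S) = -4/5 (u(r, S) = -1/5*4 = -4/5)
l(f) = 2*f**2 (l(f) = f*(2*f) = 2*f**2)
c = 30 (c = -6*(-5) = 30)
H = 30
q(C) = 1 - C
q(l(u(5, 1)))*H = (1 - 2*(-4/5)**2)*30 = (1 - 2*16/25)*30 = (1 - 1*32/25)*30 = (1 - 32/25)*30 = -7/25*30 = -42/5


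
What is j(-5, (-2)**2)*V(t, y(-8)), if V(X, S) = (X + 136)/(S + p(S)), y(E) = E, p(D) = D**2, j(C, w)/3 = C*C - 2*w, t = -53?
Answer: 4233/56 ≈ 75.589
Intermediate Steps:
j(C, w) = -6*w + 3*C**2 (j(C, w) = 3*(C*C - 2*w) = 3*(C**2 - 2*w) = -6*w + 3*C**2)
V(X, S) = (136 + X)/(S + S**2) (V(X, S) = (X + 136)/(S + S**2) = (136 + X)/(S + S**2))
j(-5, (-2)**2)*V(t, y(-8)) = (-6*(-2)**2 + 3*(-5)**2)*((136 - 53)/((-8)*(1 - 8))) = (-6*4 + 3*25)*(-1/8*83/(-7)) = (-24 + 75)*(-1/8*(-1/7)*83) = 51*(83/56) = 4233/56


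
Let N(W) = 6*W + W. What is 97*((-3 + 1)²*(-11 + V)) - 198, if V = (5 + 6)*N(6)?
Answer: 174790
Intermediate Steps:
N(W) = 7*W
V = 462 (V = (5 + 6)*(7*6) = 11*42 = 462)
97*((-3 + 1)²*(-11 + V)) - 198 = 97*((-3 + 1)²*(-11 + 462)) - 198 = 97*((-2)²*451) - 198 = 97*(4*451) - 198 = 97*1804 - 198 = 174988 - 198 = 174790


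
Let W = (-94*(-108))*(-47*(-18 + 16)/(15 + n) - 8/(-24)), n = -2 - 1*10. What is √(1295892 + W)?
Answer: 6*√44927 ≈ 1271.8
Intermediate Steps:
n = -12 (n = -2 - 10 = -12)
W = 321480 (W = (-94*(-108))*(-47*(-18 + 16)/(15 - 12) - 8/(-24)) = 10152*(-47/(3/(-2)) - 8*(-1/24)) = 10152*(-47/(3*(-½)) + ⅓) = 10152*(-47/(-3/2) + ⅓) = 10152*(-47*(-⅔) + ⅓) = 10152*(94/3 + ⅓) = 10152*(95/3) = 321480)
√(1295892 + W) = √(1295892 + 321480) = √1617372 = 6*√44927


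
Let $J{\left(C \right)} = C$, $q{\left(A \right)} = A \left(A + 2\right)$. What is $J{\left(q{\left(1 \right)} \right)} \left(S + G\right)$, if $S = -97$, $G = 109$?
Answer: $36$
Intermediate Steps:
$q{\left(A \right)} = A \left(2 + A\right)$
$J{\left(q{\left(1 \right)} \right)} \left(S + G\right) = 1 \left(2 + 1\right) \left(-97 + 109\right) = 1 \cdot 3 \cdot 12 = 3 \cdot 12 = 36$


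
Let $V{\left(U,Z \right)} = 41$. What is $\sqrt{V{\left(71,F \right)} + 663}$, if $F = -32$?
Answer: $8 \sqrt{11} \approx 26.533$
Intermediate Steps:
$\sqrt{V{\left(71,F \right)} + 663} = \sqrt{41 + 663} = \sqrt{704} = 8 \sqrt{11}$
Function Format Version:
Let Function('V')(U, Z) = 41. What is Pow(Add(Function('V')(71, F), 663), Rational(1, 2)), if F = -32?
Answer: Mul(8, Pow(11, Rational(1, 2))) ≈ 26.533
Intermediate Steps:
Pow(Add(Function('V')(71, F), 663), Rational(1, 2)) = Pow(Add(41, 663), Rational(1, 2)) = Pow(704, Rational(1, 2)) = Mul(8, Pow(11, Rational(1, 2)))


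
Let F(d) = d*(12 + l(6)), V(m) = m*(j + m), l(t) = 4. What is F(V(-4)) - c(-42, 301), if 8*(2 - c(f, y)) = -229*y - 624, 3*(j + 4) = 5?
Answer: -198979/24 ≈ -8290.8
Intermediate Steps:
j = -7/3 (j = -4 + (⅓)*5 = -4 + 5/3 = -7/3 ≈ -2.3333)
V(m) = m*(-7/3 + m)
c(f, y) = 80 + 229*y/8 (c(f, y) = 2 - (-229*y - 624)/8 = 2 - (-624 - 229*y)/8 = 2 + (78 + 229*y/8) = 80 + 229*y/8)
F(d) = 16*d (F(d) = d*(12 + 4) = d*16 = 16*d)
F(V(-4)) - c(-42, 301) = 16*((⅓)*(-4)*(-7 + 3*(-4))) - (80 + (229/8)*301) = 16*((⅓)*(-4)*(-7 - 12)) - (80 + 68929/8) = 16*((⅓)*(-4)*(-19)) - 1*69569/8 = 16*(76/3) - 69569/8 = 1216/3 - 69569/8 = -198979/24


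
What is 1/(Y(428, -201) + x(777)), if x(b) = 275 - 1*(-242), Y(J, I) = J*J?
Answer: 1/183701 ≈ 5.4436e-6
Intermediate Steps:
Y(J, I) = J**2
x(b) = 517 (x(b) = 275 + 242 = 517)
1/(Y(428, -201) + x(777)) = 1/(428**2 + 517) = 1/(183184 + 517) = 1/183701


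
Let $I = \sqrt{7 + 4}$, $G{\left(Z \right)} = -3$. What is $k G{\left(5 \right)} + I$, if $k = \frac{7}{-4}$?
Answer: $\frac{21}{4} + \sqrt{11} \approx 8.5666$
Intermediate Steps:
$k = - \frac{7}{4}$ ($k = 7 \left(- \frac{1}{4}\right) = - \frac{7}{4} \approx -1.75$)
$I = \sqrt{11} \approx 3.3166$
$k G{\left(5 \right)} + I = \left(- \frac{7}{4}\right) \left(-3\right) + \sqrt{11} = \frac{21}{4} + \sqrt{11}$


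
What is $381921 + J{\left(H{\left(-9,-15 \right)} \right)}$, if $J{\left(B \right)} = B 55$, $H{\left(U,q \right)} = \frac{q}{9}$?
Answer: $\frac{1145488}{3} \approx 3.8183 \cdot 10^{5}$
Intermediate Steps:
$H{\left(U,q \right)} = \frac{q}{9}$ ($H{\left(U,q \right)} = q \frac{1}{9} = \frac{q}{9}$)
$J{\left(B \right)} = 55 B$
$381921 + J{\left(H{\left(-9,-15 \right)} \right)} = 381921 + 55 \cdot \frac{1}{9} \left(-15\right) = 381921 + 55 \left(- \frac{5}{3}\right) = 381921 - \frac{275}{3} = \frac{1145488}{3}$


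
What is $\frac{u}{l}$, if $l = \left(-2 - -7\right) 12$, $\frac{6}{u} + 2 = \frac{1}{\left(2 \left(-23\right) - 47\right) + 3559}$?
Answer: $- \frac{1733}{34655} \approx -0.050007$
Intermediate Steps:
$u = - \frac{20796}{6931}$ ($u = \frac{6}{-2 + \frac{1}{\left(2 \left(-23\right) - 47\right) + 3559}} = \frac{6}{-2 + \frac{1}{\left(-46 - 47\right) + 3559}} = \frac{6}{-2 + \frac{1}{-93 + 3559}} = \frac{6}{-2 + \frac{1}{3466}} = \frac{6}{- \frac{6931}{3466}} = 6 \left(- \frac{3466}{6931}\right) = - \frac{20796}{6931} \approx -3.0004$)
$l = 60$ ($l = \left(-2 + \left(-1 + 8\right)\right) 12 = \left(-2 + 7\right) 12 = 5 \cdot 12 = 60$)
$\frac{u}{l} = - \frac{20796}{6931 \cdot 60} = \left(- \frac{20796}{6931}\right) \frac{1}{60} = - \frac{1733}{34655}$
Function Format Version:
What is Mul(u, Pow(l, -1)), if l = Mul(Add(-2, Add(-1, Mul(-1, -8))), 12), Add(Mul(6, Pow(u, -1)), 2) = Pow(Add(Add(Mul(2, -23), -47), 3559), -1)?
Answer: Rational(-1733, 34655) ≈ -0.050007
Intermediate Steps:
u = Rational(-20796, 6931) (u = Mul(6, Pow(Add(-2, Pow(Add(Add(Mul(2, -23), -47), 3559), -1)), -1)) = Mul(6, Pow(Add(-2, Pow(Add(Add(-46, -47), 3559), -1)), -1)) = Mul(6, Pow(Add(-2, Pow(Add(-93, 3559), -1)), -1)) = Mul(6, Pow(Add(-2, Pow(3466, -1)), -1)) = Mul(6, Pow(Add(-2, Rational(1, 3466)), -1)) = Mul(6, Pow(Rational(-6931, 3466), -1)) = Mul(6, Rational(-3466, 6931)) = Rational(-20796, 6931) ≈ -3.0004)
l = 60 (l = Mul(Add(-2, Add(-1, 8)), 12) = Mul(Add(-2, 7), 12) = Mul(5, 12) = 60)
Mul(u, Pow(l, -1)) = Mul(Rational(-20796, 6931), Pow(60, -1)) = Mul(Rational(-20796, 6931), Rational(1, 60)) = Rational(-1733, 34655)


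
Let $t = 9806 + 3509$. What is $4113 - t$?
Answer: $-9202$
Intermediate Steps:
$t = 13315$
$4113 - t = 4113 - 13315 = -9202$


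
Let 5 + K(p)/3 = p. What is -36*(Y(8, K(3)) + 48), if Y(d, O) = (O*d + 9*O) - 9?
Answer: 2268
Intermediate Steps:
K(p) = -15 + 3*p
Y(d, O) = -9 + 9*O + O*d (Y(d, O) = (9*O + O*d) - 9 = -9 + 9*O + O*d)
-36*(Y(8, K(3)) + 48) = -36*((-9 + 9*(-15 + 3*3) + (-15 + 3*3)*8) + 48) = -36*((-9 + 9*(-15 + 9) + (-15 + 9)*8) + 48) = -36*((-9 + 9*(-6) - 6*8) + 48) = -36*((-9 - 54 - 48) + 48) = -36*(-111 + 48) = -36*(-63) = 2268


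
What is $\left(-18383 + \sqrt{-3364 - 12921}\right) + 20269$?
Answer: $1886 + i \sqrt{16285} \approx 1886.0 + 127.61 i$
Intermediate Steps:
$\left(-18383 + \sqrt{-3364 - 12921}\right) + 20269 = \left(-18383 + \sqrt{-16285}\right) + 20269 = \left(-18383 + i \sqrt{16285}\right) + 20269 = 1886 + i \sqrt{16285}$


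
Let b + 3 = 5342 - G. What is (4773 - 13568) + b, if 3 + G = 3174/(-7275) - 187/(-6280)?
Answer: -10515909247/3045800 ≈ -3452.6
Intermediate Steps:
G = -10375553/3045800 (G = -3 + (3174/(-7275) - 187/(-6280)) = -3 + (3174*(-1/7275) - 187*(-1/6280)) = -3 + (-1058/2425 + 187/6280) = -3 - 1238153/3045800 = -10375553/3045800 ≈ -3.4065)
b = 16271901753/3045800 (b = -3 + (5342 - 1*(-10375553/3045800)) = -3 + (5342 + 10375553/3045800) = -3 + 16281039153/3045800 = 16271901753/3045800 ≈ 5342.4)
(4773 - 13568) + b = (4773 - 13568) + 16271901753/3045800 = -8795 + 16271901753/3045800 = -10515909247/3045800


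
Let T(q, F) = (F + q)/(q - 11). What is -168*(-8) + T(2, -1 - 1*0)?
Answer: 12095/9 ≈ 1343.9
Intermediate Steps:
T(q, F) = (F + q)/(-11 + q)
-168*(-8) + T(2, -1 - 1*0) = -168*(-8) + ((-1 - 1*0) + 2)/(-11 + 2) = -28*(-48) + ((-1 + 0) + 2)/(-9) = 1344 - (-1 + 2)/9 = 1344 - 1/9*1 = 1344 - 1/9 = 12095/9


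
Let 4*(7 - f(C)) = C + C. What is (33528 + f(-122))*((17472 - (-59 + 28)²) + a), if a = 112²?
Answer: 976131780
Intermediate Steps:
a = 12544
f(C) = 7 - C/2 (f(C) = 7 - (C + C)/4 = 7 - C/2)
(33528 + f(-122))*((17472 - (-59 + 28)²) + a) = (33528 + (7 - ½*(-122)))*((17472 - (-59 + 28)²) + 12544) = (33528 + (7 + 61))*((17472 - 1*(-31)²) + 12544) = (33528 + 68)*((17472 - 1*961) + 12544) = 33596*((17472 - 961) + 12544) = 33596*(16511 + 12544) = 33596*29055 = 976131780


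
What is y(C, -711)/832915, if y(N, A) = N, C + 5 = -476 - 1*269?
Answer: -150/166583 ≈ -0.00090045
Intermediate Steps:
C = -750 (C = -5 + (-476 - 1*269) = -5 + (-476 - 269) = -5 - 745 = -750)
y(C, -711)/832915 = -750/832915 = -750*1/832915 = -150/166583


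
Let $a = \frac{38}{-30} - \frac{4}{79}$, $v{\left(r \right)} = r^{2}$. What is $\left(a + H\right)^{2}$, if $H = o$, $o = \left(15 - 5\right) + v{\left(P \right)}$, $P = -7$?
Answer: $\frac{4672269316}{1404225} \approx 3327.3$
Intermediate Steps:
$o = 59$ ($o = \left(15 - 5\right) + \left(-7\right)^{2} = \left(15 - 5\right) + 49 = 10 + 49 = 59$)
$a = - \frac{1561}{1185}$ ($a = 38 \left(- \frac{1}{30}\right) - \frac{4}{79} = - \frac{19}{15} - \frac{4}{79} = - \frac{1561}{1185} \approx -1.3173$)
$H = 59$
$\left(a + H\right)^{2} = \left(- \frac{1561}{1185} + 59\right)^{2} = \left(\frac{68354}{1185}\right)^{2} = \frac{4672269316}{1404225}$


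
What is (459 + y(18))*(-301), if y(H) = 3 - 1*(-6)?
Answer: -140868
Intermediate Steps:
y(H) = 9 (y(H) = 3 + 6 = 9)
(459 + y(18))*(-301) = (459 + 9)*(-301) = 468*(-301) = -140868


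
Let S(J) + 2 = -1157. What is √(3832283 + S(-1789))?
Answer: 2*√957781 ≈ 1957.3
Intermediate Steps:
S(J) = -1159 (S(J) = -2 - 1157 = -1159)
√(3832283 + S(-1789)) = √(3832283 - 1159) = √3831124 = 2*√957781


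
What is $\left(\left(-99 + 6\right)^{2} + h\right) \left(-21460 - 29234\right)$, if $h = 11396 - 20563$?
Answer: $26259492$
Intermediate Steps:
$h = -9167$
$\left(\left(-99 + 6\right)^{2} + h\right) \left(-21460 - 29234\right) = \left(\left(-99 + 6\right)^{2} - 9167\right) \left(-21460 - 29234\right) = \left(\left(-93\right)^{2} - 9167\right) \left(-50694\right) = \left(8649 - 9167\right) \left(-50694\right) = \left(-518\right) \left(-50694\right) = 26259492$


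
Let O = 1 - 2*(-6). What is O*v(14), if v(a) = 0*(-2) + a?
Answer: 182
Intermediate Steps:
v(a) = a (v(a) = 0 + a = a)
O = 13 (O = 1 + 12 = 13)
O*v(14) = 13*14 = 182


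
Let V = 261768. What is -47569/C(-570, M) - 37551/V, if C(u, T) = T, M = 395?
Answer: -4155624879/34466120 ≈ -120.57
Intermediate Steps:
-47569/C(-570, M) - 37551/V = -47569/395 - 37551/261768 = -47569*1/395 - 37551*1/261768 = -47569/395 - 12517/87256 = -4155624879/34466120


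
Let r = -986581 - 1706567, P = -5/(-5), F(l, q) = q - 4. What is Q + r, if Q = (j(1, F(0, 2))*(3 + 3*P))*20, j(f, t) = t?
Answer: -2693388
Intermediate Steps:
F(l, q) = -4 + q
P = 1 (P = -5*(-⅕) = 1)
r = -2693148
Q = -240 (Q = ((-4 + 2)*(3 + 3*1))*20 = -2*(3 + 3)*20 = -2*6*20 = -12*20 = -240)
Q + r = -240 - 2693148 = -2693388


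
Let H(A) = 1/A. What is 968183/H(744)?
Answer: 720328152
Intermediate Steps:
968183/H(744) = 968183/(1/744) = 968183*744 = 720328152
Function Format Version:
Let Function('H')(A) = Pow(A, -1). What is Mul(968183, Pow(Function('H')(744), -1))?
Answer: 720328152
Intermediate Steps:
Mul(968183, Pow(Function('H')(744), -1)) = Mul(968183, Pow(Pow(744, -1), -1)) = Mul(968183, Pow(Rational(1, 744), -1)) = Mul(968183, 744) = 720328152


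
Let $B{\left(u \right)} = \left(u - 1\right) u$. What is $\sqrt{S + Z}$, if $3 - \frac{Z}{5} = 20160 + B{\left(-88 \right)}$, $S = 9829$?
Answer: $2 i \sqrt{32529} \approx 360.72 i$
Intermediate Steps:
$B{\left(u \right)} = u \left(-1 + u\right)$ ($B{\left(u \right)} = \left(-1 + u\right) u = u \left(-1 + u\right)$)
$Z = -139945$ ($Z = 15 - 5 \left(20160 - 88 \left(-1 - 88\right)\right) = 15 - 5 \left(20160 - -7832\right) = 15 - 5 \left(20160 + 7832\right) = 15 - 139960 = -139945$)
$\sqrt{S + Z} = \sqrt{9829 - 139945} = \sqrt{-130116} = 2 i \sqrt{32529}$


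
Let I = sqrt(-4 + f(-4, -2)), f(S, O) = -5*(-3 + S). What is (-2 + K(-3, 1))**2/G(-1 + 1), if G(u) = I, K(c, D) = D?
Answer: sqrt(31)/31 ≈ 0.17961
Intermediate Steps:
f(S, O) = 15 - 5*S
I = sqrt(31) (I = sqrt(-4 + (15 - 5*(-4))) = sqrt(-4 + (15 + 20)) = sqrt(-4 + 35) = sqrt(31) ≈ 5.5678)
G(u) = sqrt(31)
(-2 + K(-3, 1))**2/G(-1 + 1) = (-2 + 1)**2/(sqrt(31)) = (-1)**2*(sqrt(31)/31) = 1*(sqrt(31)/31) = sqrt(31)/31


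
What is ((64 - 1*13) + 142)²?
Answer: 37249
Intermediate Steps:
((64 - 1*13) + 142)² = ((64 - 13) + 142)² = (51 + 142)² = 193² = 37249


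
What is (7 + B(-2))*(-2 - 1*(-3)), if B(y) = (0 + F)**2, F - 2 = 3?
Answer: 32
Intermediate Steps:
F = 5 (F = 2 + 3 = 5)
B(y) = 25 (B(y) = (0 + 5)**2 = 5**2 = 25)
(7 + B(-2))*(-2 - 1*(-3)) = (7 + 25)*(-2 - 1*(-3)) = 32*(-2 + 3) = 32*1 = 32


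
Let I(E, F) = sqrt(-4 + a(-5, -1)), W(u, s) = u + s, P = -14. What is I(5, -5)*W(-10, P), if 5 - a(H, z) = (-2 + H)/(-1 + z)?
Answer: -12*I*sqrt(10) ≈ -37.947*I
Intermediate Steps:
a(H, z) = 5 - (-2 + H)/(-1 + z)
W(u, s) = s + u
I(E, F) = I*sqrt(10)/2 (I(E, F) = sqrt(-4 + (-3 - 1*(-5) + 5*(-1))/(-1 - 1)) = sqrt(-4 + (-3 + 5 - 5)/(-2)) = sqrt(-4 - 1/2*(-3)) = sqrt(-4 + 3/2) = sqrt(-5/2) = I*sqrt(10)/2)
I(5, -5)*W(-10, P) = (I*sqrt(10)/2)*(-14 - 10) = (I*sqrt(10)/2)*(-24) = -12*I*sqrt(10)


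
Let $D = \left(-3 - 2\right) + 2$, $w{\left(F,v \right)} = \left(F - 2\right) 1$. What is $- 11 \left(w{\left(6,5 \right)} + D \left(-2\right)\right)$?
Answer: $-110$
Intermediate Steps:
$w{\left(F,v \right)} = -2 + F$ ($w{\left(F,v \right)} = \left(-2 + F\right) 1 = -2 + F$)
$D = -3$ ($D = \left(-3 + \left(-5 + 3\right)\right) + 2 = \left(-3 - 2\right) + 2 = -5 + 2 = -3$)
$- 11 \left(w{\left(6,5 \right)} + D \left(-2\right)\right) = - 11 \left(\left(-2 + 6\right) - -6\right) = - 11 \left(4 + 6\right) = \left(-11\right) 10 = -110$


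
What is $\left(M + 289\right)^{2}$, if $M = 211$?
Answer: $250000$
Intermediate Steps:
$\left(M + 289\right)^{2} = \left(211 + 289\right)^{2} = 500^{2} = 250000$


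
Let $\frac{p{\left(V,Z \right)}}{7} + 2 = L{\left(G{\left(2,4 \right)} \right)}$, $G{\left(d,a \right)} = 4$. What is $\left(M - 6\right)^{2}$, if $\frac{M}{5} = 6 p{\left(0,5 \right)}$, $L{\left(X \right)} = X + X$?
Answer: $1572516$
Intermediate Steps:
$L{\left(X \right)} = 2 X$
$p{\left(V,Z \right)} = 42$ ($p{\left(V,Z \right)} = -14 + 7 \cdot 2 \cdot 4 = -14 + 7 \cdot 8 = -14 + 56 = 42$)
$M = 1260$ ($M = 5 \cdot 6 \cdot 42 = 5 \cdot 252 = 1260$)
$\left(M - 6\right)^{2} = \left(1260 - 6\right)^{2} = 1254^{2} = 1572516$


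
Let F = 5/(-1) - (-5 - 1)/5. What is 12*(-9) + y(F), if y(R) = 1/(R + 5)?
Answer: -643/6 ≈ -107.17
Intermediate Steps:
F = -19/5 (F = 5*(-1) - 1*(-6)*(⅕) = -5 + 6*(⅕) = -5 + 6/5 = -19/5 ≈ -3.8000)
y(R) = 1/(5 + R)
12*(-9) + y(F) = 12*(-9) + 1/(5 - 19/5) = -108 + 1/(6/5) = -108 + ⅚ = -643/6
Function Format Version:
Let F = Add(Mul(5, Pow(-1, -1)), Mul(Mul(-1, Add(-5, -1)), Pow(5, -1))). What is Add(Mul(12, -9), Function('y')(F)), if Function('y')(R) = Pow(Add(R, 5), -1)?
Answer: Rational(-643, 6) ≈ -107.17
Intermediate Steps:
F = Rational(-19, 5) (F = Add(Mul(5, -1), Mul(Mul(-1, -6), Rational(1, 5))) = Add(-5, Mul(6, Rational(1, 5))) = Add(-5, Rational(6, 5)) = Rational(-19, 5) ≈ -3.8000)
Function('y')(R) = Pow(Add(5, R), -1)
Add(Mul(12, -9), Function('y')(F)) = Add(Mul(12, -9), Pow(Add(5, Rational(-19, 5)), -1)) = Add(-108, Pow(Rational(6, 5), -1)) = Add(-108, Rational(5, 6)) = Rational(-643, 6)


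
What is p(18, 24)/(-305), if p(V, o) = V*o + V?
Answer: -90/61 ≈ -1.4754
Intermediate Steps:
p(V, o) = V + V*o
p(18, 24)/(-305) = (18*(1 + 24))/(-305) = (18*25)*(-1/305) = 450*(-1/305) = -90/61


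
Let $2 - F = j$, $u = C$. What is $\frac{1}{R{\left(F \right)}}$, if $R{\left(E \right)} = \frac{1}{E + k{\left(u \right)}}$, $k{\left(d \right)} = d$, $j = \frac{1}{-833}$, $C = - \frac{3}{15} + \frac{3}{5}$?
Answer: $\frac{10001}{4165} \approx 2.4012$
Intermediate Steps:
$C = \frac{2}{5}$ ($C = \left(-3\right) \frac{1}{15} + 3 \cdot \frac{1}{5} = - \frac{1}{5} + \frac{3}{5} = \frac{2}{5} \approx 0.4$)
$j = - \frac{1}{833} \approx -0.0012005$
$u = \frac{2}{5} \approx 0.4$
$F = \frac{1667}{833}$ ($F = 2 - - \frac{1}{833} = 2 + \frac{1}{833} = \frac{1667}{833} \approx 2.0012$)
$R{\left(E \right)} = \frac{1}{\frac{2}{5} + E}$ ($R{\left(E \right)} = \frac{1}{E + \frac{2}{5}} = \frac{1}{\frac{2}{5} + E}$)
$\frac{1}{R{\left(F \right)}} = \frac{1}{5 \frac{1}{2 + 5 \cdot \frac{1667}{833}}} = \frac{1}{5 \frac{1}{2 + \frac{8335}{833}}} = \frac{1}{5 \frac{1}{\frac{10001}{833}}} = \frac{1}{5 \cdot \frac{833}{10001}} = \frac{1}{\frac{4165}{10001}} = \frac{10001}{4165}$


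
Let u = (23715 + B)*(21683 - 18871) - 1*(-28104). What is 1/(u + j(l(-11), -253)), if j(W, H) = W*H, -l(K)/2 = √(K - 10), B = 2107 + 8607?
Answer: 3458659/334945018383895 - 253*I*√21/4689230257374530 ≈ 1.0326e-8 - 2.4725e-13*I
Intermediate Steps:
B = 10714
l(K) = -2*√(-10 + K) (l(K) = -2*√(K - 10) = -2*√(-10 + K))
j(W, H) = H*W
u = 96842452 (u = (23715 + 10714)*(21683 - 18871) - 1*(-28104) = 34429*2812 + 28104 = 96814348 + 28104 = 96842452)
1/(u + j(l(-11), -253)) = 1/(96842452 - (-506)*√(-10 - 11)) = 1/(96842452 - (-506)*√(-21)) = 1/(96842452 - (-506)*I*√21) = 1/(96842452 + 506*I*√21)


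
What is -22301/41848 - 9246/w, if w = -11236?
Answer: 34088143/117551032 ≈ 0.28999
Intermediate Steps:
-22301/41848 - 9246/w = -22301/41848 - 9246/(-11236) = -22301*1/41848 - 9246*(-1/11236) = -22301/41848 + 4623/5618 = 34088143/117551032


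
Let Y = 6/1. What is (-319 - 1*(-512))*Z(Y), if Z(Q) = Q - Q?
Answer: 0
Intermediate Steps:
Y = 6 (Y = 6*1 = 6)
Z(Q) = 0
(-319 - 1*(-512))*Z(Y) = (-319 - 1*(-512))*0 = (-319 + 512)*0 = 193*0 = 0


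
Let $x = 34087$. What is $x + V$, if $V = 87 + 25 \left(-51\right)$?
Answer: $32899$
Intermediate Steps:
$V = -1188$ ($V = 87 - 1275 = -1188$)
$x + V = 34087 - 1188 = 32899$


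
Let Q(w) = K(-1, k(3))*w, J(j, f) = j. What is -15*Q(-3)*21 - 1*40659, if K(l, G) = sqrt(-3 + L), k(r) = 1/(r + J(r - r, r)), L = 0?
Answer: -40659 + 945*I*sqrt(3) ≈ -40659.0 + 1636.8*I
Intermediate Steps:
k(r) = 1/r (k(r) = 1/(r + (r - r)) = 1/(r + 0) = 1/r)
K(l, G) = I*sqrt(3) (K(l, G) = sqrt(-3 + 0) = sqrt(-3) = I*sqrt(3))
Q(w) = I*w*sqrt(3) (Q(w) = (I*sqrt(3))*w = I*w*sqrt(3))
-15*Q(-3)*21 - 1*40659 = -15*I*(-3)*sqrt(3)*21 - 1*40659 = -(-45)*I*sqrt(3)*21 - 40659 = (45*I*sqrt(3))*21 - 40659 = 945*I*sqrt(3) - 40659 = -40659 + 945*I*sqrt(3)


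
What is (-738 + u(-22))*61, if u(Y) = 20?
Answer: -43798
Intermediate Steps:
(-738 + u(-22))*61 = (-738 + 20)*61 = -718*61 = -43798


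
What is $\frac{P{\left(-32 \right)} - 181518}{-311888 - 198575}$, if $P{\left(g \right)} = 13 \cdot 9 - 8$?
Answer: $\frac{181409}{510463} \approx 0.35538$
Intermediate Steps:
$P{\left(g \right)} = 109$ ($P{\left(g \right)} = 117 - 8 = 109$)
$\frac{P{\left(-32 \right)} - 181518}{-311888 - 198575} = \frac{109 - 181518}{-311888 - 198575} = - \frac{181409}{-510463} = \left(-181409\right) \left(- \frac{1}{510463}\right) = \frac{181409}{510463}$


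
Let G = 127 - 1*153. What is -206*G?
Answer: 5356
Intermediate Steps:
G = -26 (G = 127 - 153 = -26)
-206*G = -206*(-26) = 5356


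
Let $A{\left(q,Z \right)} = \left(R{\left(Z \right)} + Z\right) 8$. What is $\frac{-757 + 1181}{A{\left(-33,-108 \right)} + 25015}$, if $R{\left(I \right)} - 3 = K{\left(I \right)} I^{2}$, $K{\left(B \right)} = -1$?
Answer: $- \frac{424}{69137} \approx -0.0061328$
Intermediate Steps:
$R{\left(I \right)} = 3 - I^{2}$
$A{\left(q,Z \right)} = 24 - 8 Z^{2} + 8 Z$ ($A{\left(q,Z \right)} = \left(\left(3 - Z^{2}\right) + Z\right) 8 = \left(3 + Z - Z^{2}\right) 8 = 24 - 8 Z^{2} + 8 Z$)
$\frac{-757 + 1181}{A{\left(-33,-108 \right)} + 25015} = \frac{-757 + 1181}{\left(24 - 8 \left(-108\right)^{2} + 8 \left(-108\right)\right) + 25015} = \frac{424}{\left(24 - 93312 - 864\right) + 25015} = \frac{424}{-94152 + 25015} = \frac{424}{-69137} = 424 \left(- \frac{1}{69137}\right) = - \frac{424}{69137}$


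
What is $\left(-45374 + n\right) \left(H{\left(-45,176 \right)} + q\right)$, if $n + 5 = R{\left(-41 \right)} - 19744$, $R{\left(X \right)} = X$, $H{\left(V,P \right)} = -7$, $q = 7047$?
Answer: $-458754560$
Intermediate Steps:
$n = -19790$ ($n = -5 - 19785 = -19790$)
$\left(-45374 + n\right) \left(H{\left(-45,176 \right)} + q\right) = \left(-45374 - 19790\right) \left(-7 + 7047\right) = \left(-65164\right) 7040 = -458754560$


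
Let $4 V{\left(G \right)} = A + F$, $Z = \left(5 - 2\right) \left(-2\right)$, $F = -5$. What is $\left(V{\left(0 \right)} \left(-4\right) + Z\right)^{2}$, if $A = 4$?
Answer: $25$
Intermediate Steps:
$Z = -6$ ($Z = 3 \left(-2\right) = -6$)
$V{\left(G \right)} = - \frac{1}{4}$ ($V{\left(G \right)} = \frac{4 - 5}{4} = \frac{1}{4} \left(-1\right) = - \frac{1}{4}$)
$\left(V{\left(0 \right)} \left(-4\right) + Z\right)^{2} = \left(\left(- \frac{1}{4}\right) \left(-4\right) - 6\right)^{2} = \left(1 - 6\right)^{2} = \left(-5\right)^{2} = 25$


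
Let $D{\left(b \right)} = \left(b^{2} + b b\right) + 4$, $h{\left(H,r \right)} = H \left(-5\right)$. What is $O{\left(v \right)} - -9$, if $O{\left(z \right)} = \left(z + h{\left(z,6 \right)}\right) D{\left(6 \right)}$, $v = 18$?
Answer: $-5463$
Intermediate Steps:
$h{\left(H,r \right)} = - 5 H$
$D{\left(b \right)} = 4 + 2 b^{2}$ ($D{\left(b \right)} = \left(b^{2} + b^{2}\right) + 4 = 2 b^{2} + 4 = 4 + 2 b^{2}$)
$O{\left(z \right)} = - 304 z$ ($O{\left(z \right)} = \left(z - 5 z\right) \left(4 + 2 \cdot 6^{2}\right) = - 4 z \left(4 + 2 \cdot 36\right) = - 4 z \left(4 + 72\right) = - 4 z 76 = - 304 z$)
$O{\left(v \right)} - -9 = \left(-304\right) 18 - -9 = -5472 + 9 = -5463$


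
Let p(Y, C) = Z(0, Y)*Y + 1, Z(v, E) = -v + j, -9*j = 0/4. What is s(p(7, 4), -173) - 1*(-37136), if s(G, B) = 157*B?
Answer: 9975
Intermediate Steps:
j = 0 (j = -0/4 = -⅑*0 = 0)
Z(v, E) = -v (Z(v, E) = -v + 0 = -v)
p(Y, C) = 1 (p(Y, C) = (-1*0)*Y + 1 = 0*Y + 1 = 0 + 1 = 1)
s(p(7, 4), -173) - 1*(-37136) = 157*(-173) - 1*(-37136) = -27161 + 37136 = 9975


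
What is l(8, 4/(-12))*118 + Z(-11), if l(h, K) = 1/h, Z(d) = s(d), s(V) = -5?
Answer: 39/4 ≈ 9.7500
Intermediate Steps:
Z(d) = -5
l(8, 4/(-12))*118 + Z(-11) = 118/8 - 5 = (⅛)*118 - 5 = 59/4 - 5 = 39/4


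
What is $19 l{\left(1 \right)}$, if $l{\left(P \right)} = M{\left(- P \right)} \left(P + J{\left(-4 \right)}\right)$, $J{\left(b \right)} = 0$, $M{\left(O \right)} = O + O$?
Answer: $-38$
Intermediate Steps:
$M{\left(O \right)} = 2 O$
$l{\left(P \right)} = - 2 P^{2}$ ($l{\left(P \right)} = 2 \left(- P\right) \left(P + 0\right) = - 2 P P = - 2 P^{2}$)
$19 l{\left(1 \right)} = 19 \left(- 2 \cdot 1^{2}\right) = 19 \left(\left(-2\right) 1\right) = 19 \left(-2\right) = -38$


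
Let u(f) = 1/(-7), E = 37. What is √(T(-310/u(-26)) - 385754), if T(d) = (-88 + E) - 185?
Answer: 11*I*√3190 ≈ 621.28*I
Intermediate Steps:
u(f) = -⅐
T(d) = -236 (T(d) = (-88 + 37) - 185 = -51 - 185 = -236)
√(T(-310/u(-26)) - 385754) = √(-236 - 385754) = √(-385990) = 11*I*√3190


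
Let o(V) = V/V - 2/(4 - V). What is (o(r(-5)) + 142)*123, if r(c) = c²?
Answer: 123205/7 ≈ 17601.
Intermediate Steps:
o(V) = 1 - 2/(4 - V)
(o(r(-5)) + 142)*123 = ((-2 + (-5)²)/(-4 + (-5)²) + 142)*123 = ((-2 + 25)/(-4 + 25) + 142)*123 = (23/21 + 142)*123 = (3005/21)*123 = 123205/7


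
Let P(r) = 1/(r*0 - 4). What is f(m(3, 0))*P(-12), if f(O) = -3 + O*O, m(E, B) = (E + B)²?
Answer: -39/2 ≈ -19.500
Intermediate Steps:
m(E, B) = (B + E)²
P(r) = -¼ (P(r) = 1/(0 - 4) = 1/(-4) = -¼)
f(O) = -3 + O²
f(m(3, 0))*P(-12) = (-3 + ((0 + 3)²)²)*(-¼) = (-3 + (3²)²)*(-¼) = (-3 + 9²)*(-¼) = (-3 + 81)*(-¼) = 78*(-¼) = -39/2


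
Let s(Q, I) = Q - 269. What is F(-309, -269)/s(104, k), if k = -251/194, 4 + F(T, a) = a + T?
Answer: 194/55 ≈ 3.5273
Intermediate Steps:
F(T, a) = -4 + T + a (F(T, a) = -4 + (a + T) = -4 + (T + a) = -4 + T + a)
k = -251/194 (k = -251*1/194 = -251/194 ≈ -1.2938)
s(Q, I) = -269 + Q
F(-309, -269)/s(104, k) = (-4 - 309 - 269)/(-269 + 104) = -582/(-165) = -582*(-1/165) = 194/55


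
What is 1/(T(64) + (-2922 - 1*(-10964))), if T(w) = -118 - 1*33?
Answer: 1/7891 ≈ 0.00012673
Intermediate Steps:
T(w) = -151 (T(w) = -118 - 33 = -151)
1/(T(64) + (-2922 - 1*(-10964))) = 1/(-151 + (-2922 - 1*(-10964))) = 1/(-151 + (-2922 + 10964)) = 1/(-151 + 8042) = 1/7891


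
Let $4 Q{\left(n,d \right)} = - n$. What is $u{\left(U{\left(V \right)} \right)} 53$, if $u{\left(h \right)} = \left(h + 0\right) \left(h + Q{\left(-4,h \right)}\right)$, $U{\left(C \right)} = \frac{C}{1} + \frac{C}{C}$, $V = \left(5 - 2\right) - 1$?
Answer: $636$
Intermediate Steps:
$Q{\left(n,d \right)} = - \frac{n}{4}$ ($Q{\left(n,d \right)} = \frac{\left(-1\right) n}{4} = - \frac{n}{4}$)
$V = 2$ ($V = 3 - 1 = 2$)
$U{\left(C \right)} = 1 + C$ ($U{\left(C \right)} = C 1 + 1 = C + 1 = 1 + C$)
$u{\left(h \right)} = h \left(1 + h\right)$ ($u{\left(h \right)} = \left(h + 0\right) \left(h - -1\right) = h \left(h + 1\right) = h \left(1 + h\right)$)
$u{\left(U{\left(V \right)} \right)} 53 = \left(1 + 2\right) \left(1 + \left(1 + 2\right)\right) 53 = 3 \left(1 + 3\right) 53 = 3 \cdot 4 \cdot 53 = 12 \cdot 53 = 636$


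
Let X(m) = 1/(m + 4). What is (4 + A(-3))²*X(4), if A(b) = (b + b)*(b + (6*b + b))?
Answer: 2738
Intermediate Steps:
A(b) = 16*b² (A(b) = (2*b)*(b + 7*b) = (2*b)*(8*b) = 16*b²)
X(m) = 1/(4 + m)
(4 + A(-3))²*X(4) = (4 + 16*(-3)²)²/(4 + 4) = (4 + 16*9)²/8 = (4 + 144)²*(⅛) = 148²*(⅛) = 21904*(⅛) = 2738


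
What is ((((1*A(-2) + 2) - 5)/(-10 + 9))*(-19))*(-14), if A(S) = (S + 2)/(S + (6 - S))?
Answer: 798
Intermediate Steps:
A(S) = 1/3 + S/6 (A(S) = (2 + S)/6 = (2 + S)*(1/6) = 1/3 + S/6)
((((1*A(-2) + 2) - 5)/(-10 + 9))*(-19))*(-14) = ((((1*(1/3 + (1/6)*(-2)) + 2) - 5)/(-10 + 9))*(-19))*(-14) = ((((1*(1/3 - 1/3) + 2) - 5)/(-1))*(-19))*(-14) = ((((1*0 + 2) - 5)*(-1))*(-19))*(-14) = ((((0 + 2) - 5)*(-1))*(-19))*(-14) = (((2 - 5)*(-1))*(-19))*(-14) = (-3*(-1)*(-19))*(-14) = (3*(-19))*(-14) = -57*(-14) = 798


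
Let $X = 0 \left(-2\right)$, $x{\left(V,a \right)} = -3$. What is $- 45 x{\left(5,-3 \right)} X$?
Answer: $0$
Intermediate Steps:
$X = 0$
$- 45 x{\left(5,-3 \right)} X = \left(-45\right) \left(-3\right) 0 = 135 \cdot 0 = 0$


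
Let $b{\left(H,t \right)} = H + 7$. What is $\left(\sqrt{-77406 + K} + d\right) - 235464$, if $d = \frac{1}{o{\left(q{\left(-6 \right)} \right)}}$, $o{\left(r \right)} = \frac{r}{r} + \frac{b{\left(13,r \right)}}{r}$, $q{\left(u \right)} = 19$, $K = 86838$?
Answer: $- \frac{9183077}{39} + 6 \sqrt{262} \approx -2.3537 \cdot 10^{5}$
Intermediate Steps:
$b{\left(H,t \right)} = 7 + H$
$o{\left(r \right)} = 1 + \frac{20}{r}$ ($o{\left(r \right)} = \frac{r}{r} + \frac{7 + 13}{r} = 1 + \frac{20}{r}$)
$d = \frac{19}{39}$ ($d = \frac{1}{\frac{1}{19} \left(20 + 19\right)} = \frac{1}{\frac{1}{19} \cdot 39} = \frac{1}{\frac{39}{19}} = \frac{19}{39} \approx 0.48718$)
$\left(\sqrt{-77406 + K} + d\right) - 235464 = \left(\sqrt{-77406 + 86838} + \frac{19}{39}\right) - 235464 = \left(\sqrt{9432} + \frac{19}{39}\right) - 235464 = \left(6 \sqrt{262} + \frac{19}{39}\right) - 235464 = \left(\frac{19}{39} + 6 \sqrt{262}\right) - 235464 = - \frac{9183077}{39} + 6 \sqrt{262}$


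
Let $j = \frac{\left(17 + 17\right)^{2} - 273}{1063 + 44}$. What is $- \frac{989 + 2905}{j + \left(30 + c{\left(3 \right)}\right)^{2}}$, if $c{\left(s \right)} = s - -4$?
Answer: $- \frac{2155329}{758183} \approx -2.8428$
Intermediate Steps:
$c{\left(s \right)} = 4 + s$ ($c{\left(s \right)} = s + 4 = 4 + s$)
$j = \frac{883}{1107}$ ($j = \frac{34^{2} - 273}{1107} = \left(1156 - 273\right) \frac{1}{1107} = 883 \cdot \frac{1}{1107} = \frac{883}{1107} \approx 0.79765$)
$- \frac{989 + 2905}{j + \left(30 + c{\left(3 \right)}\right)^{2}} = - \frac{989 + 2905}{\frac{883}{1107} + \left(30 + \left(4 + 3\right)\right)^{2}} = - \frac{3894}{\frac{883}{1107} + \left(30 + 7\right)^{2}} = - \frac{3894}{\frac{883}{1107} + 37^{2}} = - \frac{3894}{\frac{883}{1107} + 1369} = - \frac{3894}{\frac{1516366}{1107}} = - \frac{3894 \cdot 1107}{1516366} = \left(-1\right) \frac{2155329}{758183} = - \frac{2155329}{758183}$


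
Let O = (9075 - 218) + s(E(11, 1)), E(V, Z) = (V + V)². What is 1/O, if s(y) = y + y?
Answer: 1/9825 ≈ 0.00010178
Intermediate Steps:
E(V, Z) = 4*V² (E(V, Z) = (2*V)² = 4*V²)
s(y) = 2*y
O = 9825 (O = (9075 - 218) + 2*(4*11²) = 8857 + 2*(4*121) = 8857 + 2*484 = 8857 + 968 = 9825)
1/O = 1/9825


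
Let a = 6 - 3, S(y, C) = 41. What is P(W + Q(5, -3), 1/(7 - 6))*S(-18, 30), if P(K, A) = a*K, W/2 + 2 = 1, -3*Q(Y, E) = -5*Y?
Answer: 779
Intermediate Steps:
Q(Y, E) = 5*Y/3 (Q(Y, E) = -(-5)*Y/3 = 5*Y/3)
W = -2 (W = -4 + 2*1 = -4 + 2 = -2)
a = 3
P(K, A) = 3*K
P(W + Q(5, -3), 1/(7 - 6))*S(-18, 30) = (3*(-2 + (5/3)*5))*41 = (3*(-2 + 25/3))*41 = (3*(19/3))*41 = 19*41 = 779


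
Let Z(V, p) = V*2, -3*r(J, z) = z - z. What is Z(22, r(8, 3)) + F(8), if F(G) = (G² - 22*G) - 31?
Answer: -99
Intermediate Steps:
r(J, z) = 0 (r(J, z) = -(z - z)/3 = -⅓*0 = 0)
F(G) = -31 + G² - 22*G
Z(V, p) = 2*V
Z(22, r(8, 3)) + F(8) = 2*22 + (-31 + 8² - 22*8) = 44 + (-31 + 64 - 176) = 44 - 143 = -99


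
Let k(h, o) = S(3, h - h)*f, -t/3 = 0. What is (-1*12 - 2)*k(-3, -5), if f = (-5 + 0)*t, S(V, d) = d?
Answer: 0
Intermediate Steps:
t = 0 (t = -3*0 = 0)
f = 0 (f = (-5 + 0)*0 = -5*0 = 0)
k(h, o) = 0 (k(h, o) = (h - h)*0 = 0*0 = 0)
(-1*12 - 2)*k(-3, -5) = (-1*12 - 2)*0 = (-12 - 2)*0 = -14*0 = 0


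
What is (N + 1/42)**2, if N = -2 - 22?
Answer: 1014049/1764 ≈ 574.86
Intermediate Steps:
N = -24
(N + 1/42)**2 = (-24 + 1/42)**2 = (-1007/42)**2 = 1014049/1764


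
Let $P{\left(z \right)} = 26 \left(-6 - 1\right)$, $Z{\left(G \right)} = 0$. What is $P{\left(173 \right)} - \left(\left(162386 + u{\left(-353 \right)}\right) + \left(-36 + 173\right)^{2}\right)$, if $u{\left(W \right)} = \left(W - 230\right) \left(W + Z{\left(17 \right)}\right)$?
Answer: $-387136$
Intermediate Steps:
$u{\left(W \right)} = W \left(-230 + W\right)$ ($u{\left(W \right)} = \left(W - 230\right) \left(W + 0\right) = \left(-230 + W\right) W = W \left(-230 + W\right)$)
$P{\left(z \right)} = -182$ ($P{\left(z \right)} = 26 \left(-6 - 1\right) = 26 \left(-7\right) = -182$)
$P{\left(173 \right)} - \left(\left(162386 + u{\left(-353 \right)}\right) + \left(-36 + 173\right)^{2}\right) = -182 - \left(\left(162386 - 353 \left(-230 - 353\right)\right) + \left(-36 + 173\right)^{2}\right) = -182 - \left(\left(162386 - -205799\right) + 137^{2}\right) = -182 - \left(\left(162386 + 205799\right) + 18769\right) = -182 - \left(368185 + 18769\right) = -182 - 386954 = -387136$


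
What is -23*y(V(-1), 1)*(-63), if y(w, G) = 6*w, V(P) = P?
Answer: -8694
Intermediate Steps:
-23*y(V(-1), 1)*(-63) = -138*(-1)*(-63) = -23*(-6)*(-63) = 138*(-63) = -8694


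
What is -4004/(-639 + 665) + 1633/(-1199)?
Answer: -186279/1199 ≈ -155.36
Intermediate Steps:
-4004/(-639 + 665) + 1633/(-1199) = -4004/26 + 1633*(-1/1199) = -4004*1/26 - 1633/1199 = -154 - 1633/1199 = -186279/1199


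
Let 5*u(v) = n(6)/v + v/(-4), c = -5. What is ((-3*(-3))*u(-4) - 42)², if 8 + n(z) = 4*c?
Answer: 19044/25 ≈ 761.76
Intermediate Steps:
n(z) = -28 (n(z) = -8 + 4*(-5) = -8 - 20 = -28)
u(v) = -28/(5*v) - v/20 (u(v) = (-28/v + v/(-4))/5 = (-28/v + v*(-¼))/5 = (-28/v - v/4)/5 = -28/(5*v) - v/20)
((-3*(-3))*u(-4) - 42)² = ((-3*(-3))*((1/20)*(-112 - 1*(-4)²)/(-4)) - 42)² = (9*((1/20)*(-¼)*(-112 - 1*16)) - 42)² = (9*((1/20)*(-¼)*(-112 - 16)) - 42)² = (9*((1/20)*(-¼)*(-128)) - 42)² = (9*(8/5) - 42)² = (72/5 - 42)² = (-138/5)² = 19044/25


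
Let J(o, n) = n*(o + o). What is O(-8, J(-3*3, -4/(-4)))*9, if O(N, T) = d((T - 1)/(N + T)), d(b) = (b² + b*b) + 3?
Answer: 12375/338 ≈ 36.612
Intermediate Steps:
d(b) = 3 + 2*b² (d(b) = (b² + b²) + 3 = 2*b² + 3 = 3 + 2*b²)
J(o, n) = 2*n*o (J(o, n) = n*(2*o) = 2*n*o)
O(N, T) = 3 + 2*(-1 + T)²/(N + T)² (O(N, T) = 3 + 2*((T - 1)/(N + T))² = 3 + 2*((-1 + T)/(N + T))² = 3 + 2*((-1 + T)²/(N + T)²) = 3 + 2*(-1 + T)²/(N + T)²)
O(-8, J(-3*3, -4/(-4)))*9 = (3 + 2*(-1 + 2*(-4/(-4))*(-3*3))²/(-8 + 2*(-4/(-4))*(-3*3))²)*9 = (3 + 2*(-1 + 2*(-4*(-¼))*(-9))²/(-8 + 2*(-4*(-¼))*(-9))²)*9 = (3 + 2*(-1 + 2*1*(-9))²/(-8 + 2*1*(-9))²)*9 = (3 + 2*(-1 - 18)²/(-8 - 18)²)*9 = (3 + 2*(-19)²/(-26)²)*9 = (3 + 2*361*(1/676))*9 = (3 + 361/338)*9 = (1375/338)*9 = 12375/338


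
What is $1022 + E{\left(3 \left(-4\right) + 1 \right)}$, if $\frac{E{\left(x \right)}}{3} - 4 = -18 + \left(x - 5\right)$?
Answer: $932$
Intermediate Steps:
$E{\left(x \right)} = -57 + 3 x$ ($E{\left(x \right)} = 12 + 3 \left(-18 + \left(x - 5\right)\right) = 12 + 3 \left(-18 + \left(-5 + x\right)\right) = 12 + 3 \left(-23 + x\right) = 12 + \left(-69 + 3 x\right) = -57 + 3 x$)
$1022 + E{\left(3 \left(-4\right) + 1 \right)} = 1022 - \left(57 - 3 \left(3 \left(-4\right) + 1\right)\right) = 1022 - \left(57 - 3 \left(-12 + 1\right)\right) = 1022 + \left(-57 + 3 \left(-11\right)\right) = 1022 - 90 = 932$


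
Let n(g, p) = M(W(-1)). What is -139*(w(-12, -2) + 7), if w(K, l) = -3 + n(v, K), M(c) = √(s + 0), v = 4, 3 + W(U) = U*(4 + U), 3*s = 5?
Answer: -556 - 139*√15/3 ≈ -735.45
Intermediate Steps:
s = 5/3 (s = (⅓)*5 = 5/3 ≈ 1.6667)
W(U) = -3 + U*(4 + U)
M(c) = √15/3 (M(c) = √(5/3 + 0) = √(5/3) = √15/3)
n(g, p) = √15/3
w(K, l) = -3 + √15/3
-139*(w(-12, -2) + 7) = -139*((-3 + √15/3) + 7) = -139*(4 + √15/3) = -556 - 139*√15/3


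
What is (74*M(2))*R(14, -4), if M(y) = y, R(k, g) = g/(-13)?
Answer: 592/13 ≈ 45.538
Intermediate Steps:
R(k, g) = -g/13 (R(k, g) = g*(-1/13) = -g/13)
(74*M(2))*R(14, -4) = (74*2)*(-1/13*(-4)) = 148*(4/13) = 592/13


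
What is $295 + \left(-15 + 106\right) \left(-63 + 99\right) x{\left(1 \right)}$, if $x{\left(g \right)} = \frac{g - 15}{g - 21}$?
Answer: $\frac{12941}{5} \approx 2588.2$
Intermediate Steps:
$x{\left(g \right)} = \frac{-15 + g}{-21 + g}$
$295 + \left(-15 + 106\right) \left(-63 + 99\right) x{\left(1 \right)} = 295 + \left(-15 + 106\right) \left(-63 + 99\right) \frac{-15 + 1}{-21 + 1} = 295 + 91 \cdot 36 \frac{1}{-20} \left(-14\right) = 295 + 3276 \left(\left(- \frac{1}{20}\right) \left(-14\right)\right) = 295 + 3276 \cdot \frac{7}{10} = 295 + \frac{11466}{5} = \frac{12941}{5}$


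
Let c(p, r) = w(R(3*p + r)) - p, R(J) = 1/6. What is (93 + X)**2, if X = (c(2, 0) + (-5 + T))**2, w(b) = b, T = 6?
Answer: 11377129/1296 ≈ 8778.7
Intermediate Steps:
R(J) = 1/6
c(p, r) = 1/6 - p
X = 25/36 (X = ((1/6 - 1*2) + (-5 + 6))**2 = ((1/6 - 2) + 1)**2 = (-11/6 + 1)**2 = (-5/6)**2 = 25/36 ≈ 0.69444)
(93 + X)**2 = (93 + 25/36)**2 = (3373/36)**2 = 11377129/1296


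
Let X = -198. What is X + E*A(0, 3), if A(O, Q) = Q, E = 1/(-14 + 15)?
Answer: -195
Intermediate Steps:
E = 1 (E = 1/1 = 1)
X + E*A(0, 3) = -198 + 1*3 = -198 + 3 = -195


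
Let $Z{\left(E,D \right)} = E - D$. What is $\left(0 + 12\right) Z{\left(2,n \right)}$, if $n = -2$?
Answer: $48$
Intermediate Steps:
$\left(0 + 12\right) Z{\left(2,n \right)} = \left(0 + 12\right) \left(2 - -2\right) = 12 \left(2 + 2\right) = 12 \cdot 4 = 48$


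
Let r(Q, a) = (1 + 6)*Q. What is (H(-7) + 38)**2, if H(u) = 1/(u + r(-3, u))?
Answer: 1129969/784 ≈ 1441.3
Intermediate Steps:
r(Q, a) = 7*Q
H(u) = 1/(-21 + u) (H(u) = 1/(u + 7*(-3)) = 1/(u - 21) = 1/(-21 + u))
(H(-7) + 38)**2 = (1/(-21 - 7) + 38)**2 = (1/(-28) + 38)**2 = (-1/28 + 38)**2 = (1063/28)**2 = 1129969/784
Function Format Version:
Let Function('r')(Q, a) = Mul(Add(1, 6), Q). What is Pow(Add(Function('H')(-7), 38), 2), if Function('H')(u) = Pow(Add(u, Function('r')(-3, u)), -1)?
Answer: Rational(1129969, 784) ≈ 1441.3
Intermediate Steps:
Function('r')(Q, a) = Mul(7, Q)
Function('H')(u) = Pow(Add(-21, u), -1) (Function('H')(u) = Pow(Add(u, Mul(7, -3)), -1) = Pow(Add(u, -21), -1) = Pow(Add(-21, u), -1))
Pow(Add(Function('H')(-7), 38), 2) = Pow(Add(Pow(Add(-21, -7), -1), 38), 2) = Pow(Add(Pow(-28, -1), 38), 2) = Pow(Add(Rational(-1, 28), 38), 2) = Pow(Rational(1063, 28), 2) = Rational(1129969, 784)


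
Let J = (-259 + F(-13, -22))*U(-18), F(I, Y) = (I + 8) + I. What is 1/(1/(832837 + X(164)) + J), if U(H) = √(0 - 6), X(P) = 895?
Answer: 833732/320010132782926177 + 192545206247248*I*√6/320010132782926177 ≈ 2.6053e-12 + 0.0014738*I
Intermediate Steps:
U(H) = I*√6 (U(H) = √(-6) = I*√6)
F(I, Y) = 8 + 2*I (F(I, Y) = (8 + I) + I = 8 + 2*I)
J = -277*I*√6 (J = (-259 + (8 + 2*(-13)))*(I*√6) = (-259 + (8 - 26))*(I*√6) = (-259 - 18)*(I*√6) = -277*I*√6 ≈ -678.51*I)
1/(1/(832837 + X(164)) + J) = 1/(1/(832837 + 895) - 277*I*√6) = 1/(1/833732 - 277*I*√6)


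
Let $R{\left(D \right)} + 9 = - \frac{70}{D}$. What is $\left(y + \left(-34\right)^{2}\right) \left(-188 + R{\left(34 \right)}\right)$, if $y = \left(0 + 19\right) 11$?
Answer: $- \frac{4619160}{17} \approx -2.7172 \cdot 10^{5}$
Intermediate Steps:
$y = 209$ ($y = 19 \cdot 11 = 209$)
$R{\left(D \right)} = -9 - \frac{70}{D}$
$\left(y + \left(-34\right)^{2}\right) \left(-188 + R{\left(34 \right)}\right) = \left(209 + \left(-34\right)^{2}\right) \left(-188 - \left(9 + \frac{70}{34}\right)\right) = \left(209 + 1156\right) \left(-188 - \frac{188}{17}\right) = 1365 \left(-188 - \frac{188}{17}\right) = 1365 \left(- \frac{3384}{17}\right) = - \frac{4619160}{17}$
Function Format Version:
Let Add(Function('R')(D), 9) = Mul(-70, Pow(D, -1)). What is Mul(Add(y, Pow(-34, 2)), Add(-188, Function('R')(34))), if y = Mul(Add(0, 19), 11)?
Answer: Rational(-4619160, 17) ≈ -2.7172e+5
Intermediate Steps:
y = 209 (y = Mul(19, 11) = 209)
Function('R')(D) = Add(-9, Mul(-70, Pow(D, -1)))
Mul(Add(y, Pow(-34, 2)), Add(-188, Function('R')(34))) = Mul(Add(209, Pow(-34, 2)), Add(-188, Add(-9, Mul(-70, Pow(34, -1))))) = Mul(Add(209, 1156), Add(-188, Add(-9, Mul(-70, Rational(1, 34))))) = Mul(1365, Add(-188, Add(-9, Rational(-35, 17)))) = Mul(1365, Add(-188, Rational(-188, 17))) = Mul(1365, Rational(-3384, 17)) = Rational(-4619160, 17)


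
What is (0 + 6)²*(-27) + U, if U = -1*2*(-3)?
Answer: -966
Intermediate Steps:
U = 6 (U = -2*(-3) = 6)
(0 + 6)²*(-27) + U = (0 + 6)²*(-27) + 6 = 6²*(-27) + 6 = 36*(-27) + 6 = -972 + 6 = -966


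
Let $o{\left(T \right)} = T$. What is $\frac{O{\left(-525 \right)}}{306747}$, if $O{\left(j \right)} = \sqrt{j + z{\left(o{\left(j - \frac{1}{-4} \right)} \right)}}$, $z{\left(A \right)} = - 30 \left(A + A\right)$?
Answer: $\frac{4 \sqrt{215}}{102249} \approx 0.00057361$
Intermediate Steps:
$z{\left(A \right)} = - 60 A$ ($z{\left(A \right)} = - 30 \cdot 2 A = - 60 A$)
$O{\left(j \right)} = \sqrt{-15 - 59 j}$ ($O{\left(j \right)} = \sqrt{j - 60 \left(j - \frac{1}{-4}\right)} = \sqrt{j - 60 \left(j - - \frac{1}{4}\right)} = \sqrt{j - 60 \left(j + \frac{1}{4}\right)} = \sqrt{j - 60 \left(\frac{1}{4} + j\right)} = \sqrt{j - \left(15 + 60 j\right)} = \sqrt{-15 - 59 j}$)
$\frac{O{\left(-525 \right)}}{306747} = \frac{\sqrt{-15 - -30975}}{306747} = \sqrt{-15 + 30975} \cdot \frac{1}{306747} = \sqrt{30960} \cdot \frac{1}{306747} = 12 \sqrt{215} \cdot \frac{1}{306747} = \frac{4 \sqrt{215}}{102249}$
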